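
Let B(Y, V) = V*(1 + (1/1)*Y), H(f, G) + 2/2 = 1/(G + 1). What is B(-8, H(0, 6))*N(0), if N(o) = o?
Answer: 0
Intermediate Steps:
H(f, G) = -1 + 1/(1 + G) (H(f, G) = -1 + 1/(G + 1) = -1 + 1/(1 + G))
B(Y, V) = V*(1 + Y) (B(Y, V) = V*(1 + (1*1)*Y) = V*(1 + 1*Y) = V*(1 + Y))
B(-8, H(0, 6))*N(0) = ((-1*6/(1 + 6))*(1 - 8))*0 = (-1*6/7*(-7))*0 = (-1*6*⅐*(-7))*0 = -6/7*(-7)*0 = 6*0 = 0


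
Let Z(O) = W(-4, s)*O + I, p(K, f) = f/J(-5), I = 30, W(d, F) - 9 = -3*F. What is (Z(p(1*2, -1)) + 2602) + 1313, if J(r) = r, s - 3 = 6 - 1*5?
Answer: 19722/5 ≈ 3944.4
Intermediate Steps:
s = 4 (s = 3 + (6 - 1*5) = 3 + (6 - 5) = 3 + 1 = 4)
W(d, F) = 9 - 3*F
p(K, f) = -f/5 (p(K, f) = f/(-5) = f*(-1/5) = -f/5)
Z(O) = 30 - 3*O (Z(O) = (9 - 3*4)*O + 30 = (9 - 12)*O + 30 = -3*O + 30 = 30 - 3*O)
(Z(p(1*2, -1)) + 2602) + 1313 = ((30 - (-3)*(-1)/5) + 2602) + 1313 = ((30 - 3*1/5) + 2602) + 1313 = ((30 - 3/5) + 2602) + 1313 = (147/5 + 2602) + 1313 = 13157/5 + 1313 = 19722/5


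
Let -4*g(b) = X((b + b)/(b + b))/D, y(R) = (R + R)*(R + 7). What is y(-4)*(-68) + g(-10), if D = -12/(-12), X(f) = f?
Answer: 6527/4 ≈ 1631.8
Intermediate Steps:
y(R) = 2*R*(7 + R) (y(R) = (2*R)*(7 + R) = 2*R*(7 + R))
D = 1 (D = -12*(-1/12) = 1)
g(b) = -1/4 (g(b) = -(b + b)/(b + b)/(4*1) = -(2*b)/((2*b))/4 = -(2*b)*(1/(2*b))/4 = -1/4)
y(-4)*(-68) + g(-10) = (2*(-4)*(7 - 4))*(-68) - 1/4 = (2*(-4)*3)*(-68) - 1/4 = -24*(-68) - 1/4 = 1632 - 1/4 = 6527/4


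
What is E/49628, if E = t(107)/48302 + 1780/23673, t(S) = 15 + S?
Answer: 44432833/28373648846244 ≈ 1.5660e-6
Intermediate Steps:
E = 44432833/571726623 (E = (15 + 107)/48302 + 1780/23673 = 122*(1/48302) + 1780*(1/23673) = 61/24151 + 1780/23673 = 44432833/571726623 ≈ 0.077717)
E/49628 = (44432833/571726623)/49628 = (44432833/571726623)*(1/49628) = 44432833/28373648846244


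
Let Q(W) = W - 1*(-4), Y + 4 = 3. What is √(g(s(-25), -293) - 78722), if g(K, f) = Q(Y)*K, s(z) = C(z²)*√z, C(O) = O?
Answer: √(-78722 + 9375*I) ≈ 16.677 + 281.07*I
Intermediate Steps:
s(z) = z^(5/2) (s(z) = z²*√z = z^(5/2))
Y = -1 (Y = -4 + 3 = -1)
Q(W) = 4 + W (Q(W) = W + 4 = 4 + W)
g(K, f) = 3*K (g(K, f) = (4 - 1)*K = 3*K)
√(g(s(-25), -293) - 78722) = √(3*(-25)^(5/2) - 78722) = √(3*(3125*I) - 78722) = √(9375*I - 78722) = √(-78722 + 9375*I)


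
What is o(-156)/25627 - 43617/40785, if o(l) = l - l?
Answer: -14539/13595 ≈ -1.0694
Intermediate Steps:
o(l) = 0
o(-156)/25627 - 43617/40785 = 0/25627 - 43617/40785 = 0*(1/25627) - 43617*1/40785 = 0 - 14539/13595 = -14539/13595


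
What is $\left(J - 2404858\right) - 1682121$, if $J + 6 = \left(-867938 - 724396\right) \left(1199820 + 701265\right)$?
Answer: $-3027166369375$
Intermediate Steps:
$J = -3027162282396$ ($J = -6 + \left(-867938 - 724396\right) \left(1199820 + 701265\right) = -6 - 3027162282390 = -3027162282396$)
$\left(J - 2404858\right) - 1682121 = \left(-3027162282396 - 2404858\right) - 1682121 = -3027164687254 - 1682121 = -3027166369375$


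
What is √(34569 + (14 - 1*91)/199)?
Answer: √1368951646/199 ≈ 185.93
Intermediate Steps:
√(34569 + (14 - 1*91)/199) = √(34569 + (14 - 91)/199) = √(34569 + (1/199)*(-77)) = √(34569 - 77/199) = √(6879154/199) = √1368951646/199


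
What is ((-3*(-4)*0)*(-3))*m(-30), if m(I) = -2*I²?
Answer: 0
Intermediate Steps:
((-3*(-4)*0)*(-3))*m(-30) = ((-3*(-4)*0)*(-3))*(-2*(-30)²) = ((12*0)*(-3))*(-2*900) = (0*(-3))*(-1800) = 0*(-1800) = 0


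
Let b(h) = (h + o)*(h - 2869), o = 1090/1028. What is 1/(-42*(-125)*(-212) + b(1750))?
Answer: -514/1579232355 ≈ -3.2547e-7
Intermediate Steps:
o = 545/514 (o = 1090*(1/1028) = 545/514 ≈ 1.0603)
b(h) = (-2869 + h)*(545/514 + h) (b(h) = (h + 545/514)*(h - 2869) = (545/514 + h)*(-2869 + h) = (-2869 + h)*(545/514 + h))
1/(-42*(-125)*(-212) + b(1750)) = 1/(-42*(-125)*(-212) + (-1563605/514 + 1750² - 1474121/514*1750)) = 1/(5250*(-212) + (-1563605/514 + 3062500 - 1289855875/257)) = 1/(-1113000 - 1007150355/514) = 1/(-1579232355/514) = -514/1579232355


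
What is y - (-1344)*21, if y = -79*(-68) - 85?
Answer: 33511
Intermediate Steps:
y = 5287 (y = 5372 - 85 = 5287)
y - (-1344)*21 = 5287 - (-1344)*21 = 5287 - 1*(-28224) = 5287 + 28224 = 33511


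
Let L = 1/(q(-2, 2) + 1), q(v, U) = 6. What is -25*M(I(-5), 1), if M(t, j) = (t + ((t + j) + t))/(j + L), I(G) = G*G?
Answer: -3325/2 ≈ -1662.5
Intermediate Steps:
I(G) = G²
L = ⅐ (L = 1/(6 + 1) = 1/7 = ⅐ ≈ 0.14286)
M(t, j) = (j + 3*t)/(⅐ + j) (M(t, j) = (t + ((t + j) + t))/(j + ⅐) = (t + ((j + t) + t))/(⅐ + j) = (t + (j + 2*t))/(⅐ + j) = (j + 3*t)/(⅐ + j))
-25*M(I(-5), 1) = -175*(1 + 3*(-5)²)/(1 + 7*1) = -175*(1 + 3*25)/(1 + 7) = -175*(1 + 75)/8 = -175*76/8 = -25*133/2 = -3325/2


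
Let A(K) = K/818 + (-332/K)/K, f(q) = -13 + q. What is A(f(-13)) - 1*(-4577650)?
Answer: 316411709506/69121 ≈ 4.5776e+6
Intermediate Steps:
A(K) = -332/K² + K/818 (A(K) = K*(1/818) - 332/K² = K/818 - 332/K² = -332/K² + K/818)
A(f(-13)) - 1*(-4577650) = (-332/(-13 - 13)² + (-13 - 13)/818) - 1*(-4577650) = (-332/(-26)² + (1/818)*(-26)) + 4577650 = (-332*1/676 - 13/409) + 4577650 = (-83/169 - 13/409) + 4577650 = -36144/69121 + 4577650 = 316411709506/69121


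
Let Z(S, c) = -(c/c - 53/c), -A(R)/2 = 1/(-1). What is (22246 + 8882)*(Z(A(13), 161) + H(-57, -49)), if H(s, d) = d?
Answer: -248930616/161 ≈ -1.5462e+6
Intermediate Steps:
A(R) = 2 (A(R) = -2/(-1) = -2*(-1) = 2)
Z(S, c) = -1 + 53/c (Z(S, c) = -(1 - 53/c) = -1 + 53/c)
(22246 + 8882)*(Z(A(13), 161) + H(-57, -49)) = (22246 + 8882)*((53 - 1*161)/161 - 49) = 31128*((53 - 161)/161 - 49) = 31128*((1/161)*(-108) - 49) = 31128*(-108/161 - 49) = 31128*(-7997/161) = -248930616/161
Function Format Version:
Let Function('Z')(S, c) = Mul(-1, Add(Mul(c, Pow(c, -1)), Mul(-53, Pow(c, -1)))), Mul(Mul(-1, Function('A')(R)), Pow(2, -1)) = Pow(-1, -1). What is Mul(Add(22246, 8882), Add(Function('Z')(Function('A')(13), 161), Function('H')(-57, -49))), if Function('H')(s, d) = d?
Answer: Rational(-248930616, 161) ≈ -1.5462e+6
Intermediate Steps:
Function('A')(R) = 2 (Function('A')(R) = Mul(-2, Pow(-1, -1)) = Mul(-2, -1) = 2)
Function('Z')(S, c) = Add(-1, Mul(53, Pow(c, -1))) (Function('Z')(S, c) = Mul(-1, Add(1, Mul(-53, Pow(c, -1)))) = Add(-1, Mul(53, Pow(c, -1))))
Mul(Add(22246, 8882), Add(Function('Z')(Function('A')(13), 161), Function('H')(-57, -49))) = Mul(Add(22246, 8882), Add(Mul(Pow(161, -1), Add(53, Mul(-1, 161))), -49)) = Mul(31128, Add(Mul(Rational(1, 161), Add(53, -161)), -49)) = Mul(31128, Add(Mul(Rational(1, 161), -108), -49)) = Mul(31128, Add(Rational(-108, 161), -49)) = Mul(31128, Rational(-7997, 161)) = Rational(-248930616, 161)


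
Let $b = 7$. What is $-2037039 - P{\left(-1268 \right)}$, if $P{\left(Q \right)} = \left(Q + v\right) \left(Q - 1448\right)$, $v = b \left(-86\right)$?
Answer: $-7115959$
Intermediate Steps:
$v = -602$ ($v = 7 \left(-86\right) = -602$)
$P{\left(Q \right)} = \left(-1448 + Q\right) \left(-602 + Q\right)$ ($P{\left(Q \right)} = \left(Q - 602\right) \left(Q - 1448\right) = \left(-602 + Q\right) \left(-1448 + Q\right) = \left(-1448 + Q\right) \left(-602 + Q\right)$)
$-2037039 - P{\left(-1268 \right)} = -2037039 - \left(871696 + \left(-1268\right)^{2} - -2599400\right) = -2037039 - \left(871696 + 1607824 + 2599400\right) = -2037039 - 5078920 = -7115959$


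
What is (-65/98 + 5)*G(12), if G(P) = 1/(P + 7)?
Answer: 425/1862 ≈ 0.22825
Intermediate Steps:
G(P) = 1/(7 + P)
(-65/98 + 5)*G(12) = (-65/98 + 5)/(7 + 12) = (-65*1/98 + 5)/19 = (-65/98 + 5)*(1/19) = (425/98)*(1/19) = 425/1862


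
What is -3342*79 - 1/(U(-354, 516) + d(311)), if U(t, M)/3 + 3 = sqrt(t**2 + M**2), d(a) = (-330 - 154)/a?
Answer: -89990097194568155/340848340619 - 1740978*sqrt(10877)/340848340619 ≈ -2.6402e+5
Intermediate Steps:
d(a) = -484/a
U(t, M) = -9 + 3*sqrt(M**2 + t**2) (U(t, M) = -9 + 3*sqrt(t**2 + M**2) = -9 + 3*sqrt(M**2 + t**2))
-3342*79 - 1/(U(-354, 516) + d(311)) = -3342*79 - 1/((-9 + 3*sqrt(516**2 + (-354)**2)) - 484/311) = -264018 - 1/((-9 + 3*sqrt(266256 + 125316)) - 484*1/311) = -264018 - 1/((-9 + 3*sqrt(391572)) - 484/311) = -264018 - 1/((-9 + 3*(6*sqrt(10877))) - 484/311) = -264018 - 1/((-9 + 18*sqrt(10877)) - 484/311) = -264018 - 1/(-3283/311 + 18*sqrt(10877))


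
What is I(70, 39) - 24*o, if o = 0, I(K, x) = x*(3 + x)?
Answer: 1638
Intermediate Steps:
I(70, 39) - 24*o = 39*(3 + 39) - 24*0 = 39*42 + 0 = 1638 + 0 = 1638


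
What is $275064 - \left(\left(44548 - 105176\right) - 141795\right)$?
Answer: $477487$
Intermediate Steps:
$275064 - \left(\left(44548 - 105176\right) - 141795\right) = 275064 - \left(-60628 - 141795\right) = 275064 - -202423 = 275064 + 202423 = 477487$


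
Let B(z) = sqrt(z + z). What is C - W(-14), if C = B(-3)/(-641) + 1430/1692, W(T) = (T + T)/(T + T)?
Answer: -131/846 - I*sqrt(6)/641 ≈ -0.15485 - 0.0038214*I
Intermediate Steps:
W(T) = 1 (W(T) = (2*T)/((2*T)) = (2*T)*(1/(2*T)) = 1)
B(z) = sqrt(2)*sqrt(z) (B(z) = sqrt(2*z) = sqrt(2)*sqrt(z))
C = 715/846 - I*sqrt(6)/641 (C = (sqrt(2)*sqrt(-3))/(-641) + 1430/1692 = (sqrt(2)*(I*sqrt(3)))*(-1/641) + 1430*(1/1692) = (I*sqrt(6))*(-1/641) + 715/846 = -I*sqrt(6)/641 + 715/846 = 715/846 - I*sqrt(6)/641 ≈ 0.84515 - 0.0038214*I)
C - W(-14) = (715/846 - I*sqrt(6)/641) - 1*1 = (715/846 - I*sqrt(6)/641) - 1 = -131/846 - I*sqrt(6)/641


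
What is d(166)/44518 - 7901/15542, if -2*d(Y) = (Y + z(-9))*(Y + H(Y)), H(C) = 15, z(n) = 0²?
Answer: -146306046/172974689 ≈ -0.84582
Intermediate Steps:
z(n) = 0
d(Y) = -Y*(15 + Y)/2 (d(Y) = -(Y + 0)*(Y + 15)/2 = -Y*(15 + Y)/2)
d(166)/44518 - 7901/15542 = ((½)*166*(-15 - 1*166))/44518 - 7901/15542 = ((½)*166*(-15 - 166))*(1/44518) - 7901*1/15542 = ((½)*166*(-181))*(1/44518) - 7901/15542 = -15023*1/44518 - 7901/15542 = -15023/44518 - 7901/15542 = -146306046/172974689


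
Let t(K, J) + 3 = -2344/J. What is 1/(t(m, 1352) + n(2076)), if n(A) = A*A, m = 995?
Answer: 169/728351344 ≈ 2.3203e-7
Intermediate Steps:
t(K, J) = -3 - 2344/J
n(A) = A**2
1/(t(m, 1352) + n(2076)) = 1/((-3 - 2344/1352) + 2076**2) = 1/((-3 - 2344*1/1352) + 4309776) = 1/((-3 - 293/169) + 4309776) = 1/(-800/169 + 4309776) = 1/(728351344/169) = 169/728351344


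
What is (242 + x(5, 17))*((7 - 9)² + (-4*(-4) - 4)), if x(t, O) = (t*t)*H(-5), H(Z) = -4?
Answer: 2272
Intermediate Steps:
x(t, O) = -4*t² (x(t, O) = (t*t)*(-4) = t²*(-4) = -4*t²)
(242 + x(5, 17))*((7 - 9)² + (-4*(-4) - 4)) = (242 - 4*5²)*((7 - 9)² + (-4*(-4) - 4)) = (242 - 4*25)*((-2)² + (16 - 4)) = (242 - 100)*(4 + 12) = 142*16 = 2272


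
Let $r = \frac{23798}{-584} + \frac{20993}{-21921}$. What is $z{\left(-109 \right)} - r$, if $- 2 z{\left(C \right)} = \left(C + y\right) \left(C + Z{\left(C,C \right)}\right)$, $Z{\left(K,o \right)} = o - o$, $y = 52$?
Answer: $- \frac{268733251}{87684} \approx -3064.8$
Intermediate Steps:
$Z{\left(K,o \right)} = 0$
$r = - \frac{3657095}{87684}$ ($r = 23798 \left(- \frac{1}{584}\right) + 20993 \left(- \frac{1}{21921}\right) = - \frac{163}{4} - \frac{20993}{21921} = - \frac{3657095}{87684} \approx -41.708$)
$z{\left(C \right)} = - \frac{C \left(52 + C\right)}{2}$ ($z{\left(C \right)} = - \frac{\left(C + 52\right) \left(C + 0\right)}{2} = - \frac{\left(52 + C\right) C}{2} = - \frac{C \left(52 + C\right)}{2}$)
$z{\left(-109 \right)} - r = \frac{1}{2} \left(-109\right) \left(-52 - -109\right) - - \frac{3657095}{87684} = \frac{1}{2} \left(-109\right) \left(-52 + 109\right) + \frac{3657095}{87684} = \frac{1}{2} \left(-109\right) 57 + \frac{3657095}{87684} = - \frac{6213}{2} + \frac{3657095}{87684} = - \frac{268733251}{87684}$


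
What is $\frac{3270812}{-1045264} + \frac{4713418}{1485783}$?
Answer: $\frac{16762321639}{388258870428} \approx 0.043173$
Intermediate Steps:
$\frac{3270812}{-1045264} + \frac{4713418}{1485783} = 3270812 \left(- \frac{1}{1045264}\right) + 4713418 \cdot \frac{1}{1485783} = - \frac{817703}{261316} + \frac{4713418}{1485783} = \frac{16762321639}{388258870428}$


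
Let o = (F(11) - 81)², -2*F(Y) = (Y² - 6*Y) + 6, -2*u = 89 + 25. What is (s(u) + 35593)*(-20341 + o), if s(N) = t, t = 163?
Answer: -282785265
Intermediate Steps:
u = -57 (u = -(89 + 25)/2 = -½*114 = -57)
F(Y) = -3 + 3*Y - Y²/2 (F(Y) = -((Y² - 6*Y) + 6)/2 = -(6 + Y² - 6*Y)/2 = -3 + 3*Y - Y²/2)
s(N) = 163
o = 49729/4 (o = ((-3 + 3*11 - ½*11²) - 81)² = ((-3 + 33 - ½*121) - 81)² = ((-3 + 33 - 121/2) - 81)² = (-61/2 - 81)² = (-223/2)² = 49729/4 ≈ 12432.)
(s(u) + 35593)*(-20341 + o) = (163 + 35593)*(-20341 + 49729/4) = 35756*(-31635/4) = -282785265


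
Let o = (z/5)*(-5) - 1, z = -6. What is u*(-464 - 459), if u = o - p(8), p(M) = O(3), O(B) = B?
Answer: -1846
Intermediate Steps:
p(M) = 3
o = 5 (o = -6/5*(-5) - 1 = 6 - 1 = 5)
u = 2 (u = 5 - 1*3 = 5 - 3 = 2)
u*(-464 - 459) = 2*(-464 - 459) = 2*(-923) = -1846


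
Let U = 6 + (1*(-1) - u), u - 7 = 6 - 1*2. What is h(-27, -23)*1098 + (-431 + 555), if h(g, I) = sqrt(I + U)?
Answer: 124 + 1098*I*sqrt(29) ≈ 124.0 + 5912.9*I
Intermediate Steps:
u = 11 (u = 7 + (6 - 1*2) = 7 + (6 - 2) = 7 + 4 = 11)
U = -6 (U = 6 + (1*(-1) - 1*11) = 6 + (-1 - 11) = 6 - 12 = -6)
h(g, I) = sqrt(-6 + I) (h(g, I) = sqrt(I - 6) = sqrt(-6 + I))
h(-27, -23)*1098 + (-431 + 555) = sqrt(-6 - 23)*1098 + (-431 + 555) = sqrt(-29)*1098 + 124 = (I*sqrt(29))*1098 + 124 = 1098*I*sqrt(29) + 124 = 124 + 1098*I*sqrt(29)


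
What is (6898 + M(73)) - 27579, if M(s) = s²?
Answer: -15352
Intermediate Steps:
(6898 + M(73)) - 27579 = (6898 + 73²) - 27579 = (6898 + 5329) - 27579 = 12227 - 27579 = -15352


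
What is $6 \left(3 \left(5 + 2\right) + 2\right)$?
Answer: $138$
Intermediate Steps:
$6 \left(3 \left(5 + 2\right) + 2\right) = 6 \left(3 \cdot 7 + 2\right) = 6 \left(21 + 2\right) = 6 \cdot 23 = 138$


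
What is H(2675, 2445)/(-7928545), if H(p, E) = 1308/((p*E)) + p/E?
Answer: -7156933/51855657504375 ≈ -1.3802e-7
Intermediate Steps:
H(p, E) = p/E + 1308/(E*p) (H(p, E) = 1308/((E*p)) + p/E = 1308*(1/(E*p)) + p/E = 1308/(E*p) + p/E = p/E + 1308/(E*p))
H(2675, 2445)/(-7928545) = ((1308 + 2675**2)/(2445*2675))/(-7928545) = ((1/2445)*(1/2675)*(1308 + 7155625))*(-1/7928545) = ((1/2445)*(1/2675)*7156933)*(-1/7928545) = (7156933/6540375)*(-1/7928545) = -7156933/51855657504375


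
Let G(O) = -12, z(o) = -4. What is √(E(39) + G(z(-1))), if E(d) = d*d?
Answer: √1509 ≈ 38.846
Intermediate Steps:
E(d) = d²
√(E(39) + G(z(-1))) = √(39² - 12) = √(1521 - 12) = √1509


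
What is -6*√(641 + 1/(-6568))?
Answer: -3*√6912962854/1642 ≈ -151.91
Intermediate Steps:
-6*√(641 + 1/(-6568)) = -6*√(641 - 1/6568) = -3*√6912962854/1642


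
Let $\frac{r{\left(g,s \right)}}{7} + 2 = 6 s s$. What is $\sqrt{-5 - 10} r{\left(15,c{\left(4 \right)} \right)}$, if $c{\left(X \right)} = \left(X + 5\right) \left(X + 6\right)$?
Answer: $340186 i \sqrt{15} \approx 1.3175 \cdot 10^{6} i$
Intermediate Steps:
$c{\left(X \right)} = \left(5 + X\right) \left(6 + X\right)$
$r{\left(g,s \right)} = -14 + 42 s^{2}$ ($r{\left(g,s \right)} = -14 + 7 \cdot 6 s s = -14 + 7 \cdot 6 s^{2} = -14 + 42 s^{2}$)
$\sqrt{-5 - 10} r{\left(15,c{\left(4 \right)} \right)} = \sqrt{-5 - 10} \left(-14 + 42 \left(30 + 4^{2} + 11 \cdot 4\right)^{2}\right) = \sqrt{-15} \left(-14 + 42 \left(30 + 16 + 44\right)^{2}\right) = i \sqrt{15} \left(-14 + 42 \cdot 90^{2}\right) = i \sqrt{15} \left(-14 + 42 \cdot 8100\right) = i \sqrt{15} \left(-14 + 340200\right) = i \sqrt{15} \cdot 340186 = 340186 i \sqrt{15}$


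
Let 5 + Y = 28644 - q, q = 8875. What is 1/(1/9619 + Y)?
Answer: 9619/190109917 ≈ 5.0597e-5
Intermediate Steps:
Y = 19764 (Y = -5 + (28644 - 1*8875) = -5 + (28644 - 8875) = -5 + 19769 = 19764)
1/(1/9619 + Y) = 1/(1/9619 + 19764) = 1/(190109917/9619) = 9619/190109917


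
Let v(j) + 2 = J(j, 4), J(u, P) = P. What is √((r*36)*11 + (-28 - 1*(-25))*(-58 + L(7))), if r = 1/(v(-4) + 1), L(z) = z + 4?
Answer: √273 ≈ 16.523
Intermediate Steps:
L(z) = 4 + z
v(j) = 2 (v(j) = -2 + 4 = 2)
r = ⅓ (r = 1/(2 + 1) = 1/3 = ⅓ ≈ 0.33333)
√((r*36)*11 + (-28 - 1*(-25))*(-58 + L(7))) = √(((⅓)*36)*11 + (-28 - 1*(-25))*(-58 + (4 + 7))) = √(12*11 + (-28 + 25)*(-58 + 11)) = √(132 - 3*(-47)) = √(132 + 141) = √273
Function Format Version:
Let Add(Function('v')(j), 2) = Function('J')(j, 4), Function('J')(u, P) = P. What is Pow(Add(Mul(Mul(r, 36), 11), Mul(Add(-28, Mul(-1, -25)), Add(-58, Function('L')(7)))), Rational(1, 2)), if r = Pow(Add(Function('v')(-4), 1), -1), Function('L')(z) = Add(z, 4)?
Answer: Pow(273, Rational(1, 2)) ≈ 16.523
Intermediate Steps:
Function('L')(z) = Add(4, z)
Function('v')(j) = 2 (Function('v')(j) = Add(-2, 4) = 2)
r = Rational(1, 3) (r = Pow(Add(2, 1), -1) = Pow(3, -1) = Rational(1, 3) ≈ 0.33333)
Pow(Add(Mul(Mul(r, 36), 11), Mul(Add(-28, Mul(-1, -25)), Add(-58, Function('L')(7)))), Rational(1, 2)) = Pow(Add(Mul(Mul(Rational(1, 3), 36), 11), Mul(Add(-28, Mul(-1, -25)), Add(-58, Add(4, 7)))), Rational(1, 2)) = Pow(Add(Mul(12, 11), Mul(Add(-28, 25), Add(-58, 11))), Rational(1, 2)) = Pow(Add(132, Mul(-3, -47)), Rational(1, 2)) = Pow(Add(132, 141), Rational(1, 2)) = Pow(273, Rational(1, 2))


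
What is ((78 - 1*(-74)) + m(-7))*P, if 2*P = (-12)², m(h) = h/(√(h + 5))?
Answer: 10944 + 252*I*√2 ≈ 10944.0 + 356.38*I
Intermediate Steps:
m(h) = h/√(5 + h) (m(h) = h/(√(5 + h)) = h/√(5 + h))
P = 72 (P = (½)*(-12)² = (½)*144 = 72)
((78 - 1*(-74)) + m(-7))*P = ((78 - 1*(-74)) - 7/√(5 - 7))*72 = ((78 + 74) - (-7)*I*√2/2)*72 = (152 - (-7)*I*√2/2)*72 = (152 + 7*I*√2/2)*72 = 10944 + 252*I*√2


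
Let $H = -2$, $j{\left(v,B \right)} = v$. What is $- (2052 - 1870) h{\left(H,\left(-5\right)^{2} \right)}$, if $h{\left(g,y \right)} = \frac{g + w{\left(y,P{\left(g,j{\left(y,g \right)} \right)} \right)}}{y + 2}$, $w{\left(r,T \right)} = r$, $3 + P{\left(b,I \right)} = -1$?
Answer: $- \frac{4186}{27} \approx -155.04$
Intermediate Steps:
$P{\left(b,I \right)} = -4$ ($P{\left(b,I \right)} = -3 - 1 = -4$)
$h{\left(g,y \right)} = \frac{g + y}{2 + y}$ ($h{\left(g,y \right)} = \frac{g + y}{y + 2} = \frac{g + y}{2 + y}$)
$- (2052 - 1870) h{\left(H,\left(-5\right)^{2} \right)} = - (2052 - 1870) \frac{-2 + \left(-5\right)^{2}}{2 + \left(-5\right)^{2}} = \left(-1\right) 182 \frac{-2 + 25}{2 + 25} = - 182 \cdot \frac{1}{27} \cdot 23 = \left(-182\right) \frac{23}{27} = - \frac{4186}{27}$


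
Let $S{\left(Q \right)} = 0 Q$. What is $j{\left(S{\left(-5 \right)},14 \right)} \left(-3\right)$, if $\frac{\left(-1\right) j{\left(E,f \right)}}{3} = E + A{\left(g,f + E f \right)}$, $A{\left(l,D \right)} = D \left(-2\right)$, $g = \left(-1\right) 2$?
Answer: $-252$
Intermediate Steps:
$g = -2$
$S{\left(Q \right)} = 0$
$A{\left(l,D \right)} = - 2 D$
$j{\left(E,f \right)} = - 3 E + 6 f + 6 E f$ ($j{\left(E,f \right)} = - 3 \left(E - 2 \left(f + E f\right)\right) = - 3 \left(E - \left(2 f + 2 E f\right)\right) = - 3 \left(E - 2 f - 2 E f\right) = - 3 E + 6 f + 6 E f$)
$j{\left(S{\left(-5 \right)},14 \right)} \left(-3\right) = \left(\left(-3\right) 0 + 6 \cdot 14 \left(1 + 0\right)\right) \left(-3\right) = \left(0 + 6 \cdot 14 \cdot 1\right) \left(-3\right) = \left(0 + 84\right) \left(-3\right) = 84 \left(-3\right) = -252$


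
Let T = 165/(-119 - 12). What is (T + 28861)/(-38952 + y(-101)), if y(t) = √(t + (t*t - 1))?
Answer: -147262943952/198759514855 - 3780626*√10099/198759514855 ≈ -0.74282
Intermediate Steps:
y(t) = √(-1 + t + t²) (y(t) = √(t + (t² - 1)) = √(t + (-1 + t²)) = √(-1 + t + t²))
T = -165/131 (T = 165/(-131) = 165*(-1/131) = -165/131 ≈ -1.2595)
(T + 28861)/(-38952 + y(-101)) = (-165/131 + 28861)/(-38952 + √(-1 - 101 + (-101)²)) = 3780626/(131*(-38952 + √(-1 - 101 + 10201))) = 3780626/(131*(-38952 + √10099))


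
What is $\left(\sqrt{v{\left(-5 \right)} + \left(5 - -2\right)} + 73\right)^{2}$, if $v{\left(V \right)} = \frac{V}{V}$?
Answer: $5337 + 292 \sqrt{2} \approx 5750.0$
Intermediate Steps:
$v{\left(V \right)} = 1$
$\left(\sqrt{v{\left(-5 \right)} + \left(5 - -2\right)} + 73\right)^{2} = \left(\sqrt{1 + \left(5 - -2\right)} + 73\right)^{2} = \left(\sqrt{1 + \left(5 + 2\right)} + 73\right)^{2} = \left(\sqrt{1 + 7} + 73\right)^{2} = \left(\sqrt{8} + 73\right)^{2} = \left(2 \sqrt{2} + 73\right)^{2} = \left(73 + 2 \sqrt{2}\right)^{2}$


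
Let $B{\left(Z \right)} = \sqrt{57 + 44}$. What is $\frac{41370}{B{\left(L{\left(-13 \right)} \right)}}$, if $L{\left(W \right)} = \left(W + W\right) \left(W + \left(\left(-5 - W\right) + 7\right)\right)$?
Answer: $\frac{41370 \sqrt{101}}{101} \approx 4116.5$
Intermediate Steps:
$L{\left(W \right)} = 4 W$ ($L{\left(W \right)} = 2 W \left(W - \left(-2 + W\right)\right) = 2 W 2 = 4 W$)
$B{\left(Z \right)} = \sqrt{101}$
$\frac{41370}{B{\left(L{\left(-13 \right)} \right)}} = \frac{41370}{\sqrt{101}} = 41370 \frac{\sqrt{101}}{101} = \frac{41370 \sqrt{101}}{101}$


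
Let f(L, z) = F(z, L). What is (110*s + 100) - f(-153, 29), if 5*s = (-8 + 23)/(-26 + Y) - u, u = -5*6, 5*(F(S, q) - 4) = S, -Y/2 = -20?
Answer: 27082/35 ≈ 773.77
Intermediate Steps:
Y = 40 (Y = -2*(-20) = 40)
F(S, q) = 4 + S/5
f(L, z) = 4 + z/5
u = -30
s = 87/14 (s = ((-8 + 23)/(-26 + 40) - 1*(-30))/5 = (15/14 + 30)/5 = (⅕)*(435/14) = 87/14 ≈ 6.2143)
(110*s + 100) - f(-153, 29) = (110*(87/14) + 100) - (4 + (⅕)*29) = (4785/7 + 100) - (4 + 29/5) = 5485/7 - 1*49/5 = 5485/7 - 49/5 = 27082/35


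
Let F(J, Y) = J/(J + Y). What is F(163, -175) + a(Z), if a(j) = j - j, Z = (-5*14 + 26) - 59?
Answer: -163/12 ≈ -13.583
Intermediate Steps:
Z = -103 (Z = (-70 + 26) - 59 = -44 - 59 = -103)
a(j) = 0
F(163, -175) + a(Z) = 163/(163 - 175) + 0 = 163/(-12) + 0 = 163*(-1/12) + 0 = -163/12 + 0 = -163/12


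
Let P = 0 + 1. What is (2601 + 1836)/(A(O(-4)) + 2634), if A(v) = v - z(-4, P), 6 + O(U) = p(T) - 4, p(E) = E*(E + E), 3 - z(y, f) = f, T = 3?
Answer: 1479/880 ≈ 1.6807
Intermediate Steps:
P = 1
z(y, f) = 3 - f
p(E) = 2*E**2 (p(E) = E*(2*E) = 2*E**2)
O(U) = 8 (O(U) = -6 + (2*3**2 - 4) = -6 + (2*9 - 4) = -6 + (18 - 4) = -6 + 14 = 8)
A(v) = -2 + v (A(v) = v - (3 - 1*1) = v - (3 - 1) = v - 1*2 = v - 2 = -2 + v)
(2601 + 1836)/(A(O(-4)) + 2634) = (2601 + 1836)/((-2 + 8) + 2634) = 4437/(6 + 2634) = 4437/2640 = 4437*(1/2640) = 1479/880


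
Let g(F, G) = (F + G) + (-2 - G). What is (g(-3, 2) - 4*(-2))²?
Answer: 9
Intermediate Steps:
g(F, G) = -2 + F
(g(-3, 2) - 4*(-2))² = ((-2 - 3) - 4*(-2))² = (-5 + 8)² = 3² = 9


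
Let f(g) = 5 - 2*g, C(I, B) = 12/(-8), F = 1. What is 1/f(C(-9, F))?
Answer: 1/8 ≈ 0.12500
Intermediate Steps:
C(I, B) = -3/2 (C(I, B) = 12*(-1/8) = -3/2)
1/f(C(-9, F)) = 1/(5 - 2*(-3/2)) = 1/(5 + 3) = 1/8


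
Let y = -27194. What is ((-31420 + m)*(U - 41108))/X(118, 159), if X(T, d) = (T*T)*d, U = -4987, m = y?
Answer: 450302055/368986 ≈ 1220.4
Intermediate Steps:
m = -27194
X(T, d) = d*T² (X(T, d) = T²*d = d*T²)
((-31420 + m)*(U - 41108))/X(118, 159) = ((-31420 - 27194)*(-4987 - 41108))/((159*118²)) = (-58614*(-46095))/((159*13924)) = 2701812330/2213916 = 2701812330*(1/2213916) = 450302055/368986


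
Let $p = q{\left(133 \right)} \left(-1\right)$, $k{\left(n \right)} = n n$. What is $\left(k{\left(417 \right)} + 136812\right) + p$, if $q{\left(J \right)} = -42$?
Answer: $310743$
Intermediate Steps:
$k{\left(n \right)} = n^{2}$
$p = 42$ ($p = \left(-42\right) \left(-1\right) = 42$)
$\left(k{\left(417 \right)} + 136812\right) + p = \left(417^{2} + 136812\right) + 42 = \left(173889 + 136812\right) + 42 = 310701 + 42 = 310743$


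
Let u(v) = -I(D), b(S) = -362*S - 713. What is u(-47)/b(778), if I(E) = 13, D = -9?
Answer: 13/282349 ≈ 4.6042e-5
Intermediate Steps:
b(S) = -713 - 362*S
u(v) = -13 (u(v) = -1*13 = -13)
u(-47)/b(778) = -13/(-713 - 362*778) = -13/(-713 - 281636) = -13/(-282349) = -13*(-1/282349) = 13/282349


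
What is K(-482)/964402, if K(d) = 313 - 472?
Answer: -159/964402 ≈ -0.00016487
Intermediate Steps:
K(d) = -159
K(-482)/964402 = -159/964402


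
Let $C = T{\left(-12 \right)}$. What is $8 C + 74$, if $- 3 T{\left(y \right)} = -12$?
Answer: $106$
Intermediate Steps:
$T{\left(y \right)} = 4$ ($T{\left(y \right)} = \left(- \frac{1}{3}\right) \left(-12\right) = 4$)
$C = 4$
$8 C + 74 = 8 \cdot 4 + 74 = 32 + 74 = 106$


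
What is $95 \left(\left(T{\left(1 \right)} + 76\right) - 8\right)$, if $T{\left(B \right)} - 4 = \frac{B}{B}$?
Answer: $6935$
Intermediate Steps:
$T{\left(B \right)} = 5$ ($T{\left(B \right)} = 4 + \frac{B}{B} = 4 + 1 = 5$)
$95 \left(\left(T{\left(1 \right)} + 76\right) - 8\right) = 95 \left(\left(5 + 76\right) - 8\right) = 95 \left(81 - 8\right) = 95 \cdot 73 = 6935$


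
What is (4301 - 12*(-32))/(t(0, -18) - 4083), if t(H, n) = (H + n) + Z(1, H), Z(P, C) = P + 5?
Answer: -937/819 ≈ -1.1441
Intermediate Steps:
Z(P, C) = 5 + P
t(H, n) = 6 + H + n (t(H, n) = (H + n) + (5 + 1) = (H + n) + 6 = 6 + H + n)
(4301 - 12*(-32))/(t(0, -18) - 4083) = (4301 - 12*(-32))/((6 + 0 - 18) - 4083) = (4301 + 384)/(-12 - 4083) = 4685/(-4095) = 4685*(-1/4095) = -937/819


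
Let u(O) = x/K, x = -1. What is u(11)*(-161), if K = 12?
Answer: 161/12 ≈ 13.417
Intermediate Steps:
u(O) = -1/12
u(11)*(-161) = -1/12*(-161) = 161/12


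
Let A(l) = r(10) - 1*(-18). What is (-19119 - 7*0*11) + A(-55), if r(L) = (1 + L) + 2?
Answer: -19088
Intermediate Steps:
r(L) = 3 + L
A(l) = 31 (A(l) = (3 + 10) - 1*(-18) = 13 + 18 = 31)
(-19119 - 7*0*11) + A(-55) = (-19119 - 7*0*11) + 31 = (-19119 + 0*11) + 31 = (-19119 + 0) + 31 = -19119 + 31 = -19088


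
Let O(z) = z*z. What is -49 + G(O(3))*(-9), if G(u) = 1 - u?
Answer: 23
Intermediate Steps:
O(z) = z**2
-49 + G(O(3))*(-9) = -49 + (1 - 1*3**2)*(-9) = -49 + (1 - 1*9)*(-9) = -49 + (1 - 9)*(-9) = -49 - 8*(-9) = -49 + 72 = 23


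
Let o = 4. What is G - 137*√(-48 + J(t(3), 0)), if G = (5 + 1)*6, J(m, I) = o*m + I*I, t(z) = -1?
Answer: 36 - 274*I*√13 ≈ 36.0 - 987.92*I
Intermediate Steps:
J(m, I) = I² + 4*m (J(m, I) = 4*m + I*I = 4*m + I² = I² + 4*m)
G = 36 (G = 6*6 = 36)
G - 137*√(-48 + J(t(3), 0)) = 36 - 137*√(-48 + (0² + 4*(-1))) = 36 - 137*√(-48 + (0 - 4)) = 36 - 137*√(-48 - 4) = 36 - 274*I*√13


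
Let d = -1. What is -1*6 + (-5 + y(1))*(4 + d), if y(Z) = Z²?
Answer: -18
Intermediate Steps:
-1*6 + (-5 + y(1))*(4 + d) = -1*6 + (-5 + 1²)*(4 - 1) = -6 + (-5 + 1)*3 = -6 - 4*3 = -6 - 12 = -18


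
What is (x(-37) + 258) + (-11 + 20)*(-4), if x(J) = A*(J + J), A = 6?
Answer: -222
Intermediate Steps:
x(J) = 12*J (x(J) = 6*(J + J) = 6*(2*J) = 12*J)
(x(-37) + 258) + (-11 + 20)*(-4) = (12*(-37) + 258) + (-11 + 20)*(-4) = (-444 + 258) + 9*(-4) = -186 - 36 = -222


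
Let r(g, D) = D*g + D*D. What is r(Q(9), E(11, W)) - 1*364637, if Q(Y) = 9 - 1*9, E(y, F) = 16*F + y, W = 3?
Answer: -361156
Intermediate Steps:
E(y, F) = y + 16*F
Q(Y) = 0 (Q(Y) = 9 - 9 = 0)
r(g, D) = D² + D*g (r(g, D) = D*g + D² = D² + D*g)
r(Q(9), E(11, W)) - 1*364637 = (11 + 16*3)*((11 + 16*3) + 0) - 1*364637 = (11 + 48)*((11 + 48) + 0) - 364637 = 59*(59 + 0) - 364637 = 59*59 - 364637 = 3481 - 364637 = -361156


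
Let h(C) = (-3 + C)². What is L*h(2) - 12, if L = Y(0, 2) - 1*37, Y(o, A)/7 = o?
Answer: -49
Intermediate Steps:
Y(o, A) = 7*o
L = -37 (L = 7*0 - 1*37 = 0 - 37 = -37)
L*h(2) - 12 = -37*(-3 + 2)² - 12 = -37*(-1)² - 12 = -37*1 - 12 = -37 - 12 = -49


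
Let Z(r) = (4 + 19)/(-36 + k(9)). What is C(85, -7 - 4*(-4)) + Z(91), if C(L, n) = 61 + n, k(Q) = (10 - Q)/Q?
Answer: 22403/323 ≈ 69.359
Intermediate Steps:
k(Q) = (10 - Q)/Q
Z(r) = -207/323 (Z(r) = (4 + 19)/(-36 + (10 - 1*9)/9) = 23/(-36 + (10 - 9)/9) = 23/(-36 + (⅑)*1) = 23/(-36 + ⅑) = 23/(-323/9) = 23*(-9/323) = -207/323)
C(85, -7 - 4*(-4)) + Z(91) = (61 + (-7 - 4*(-4))) - 207/323 = (61 + (-7 + 16)) - 207/323 = (61 + 9) - 207/323 = 70 - 207/323 = 22403/323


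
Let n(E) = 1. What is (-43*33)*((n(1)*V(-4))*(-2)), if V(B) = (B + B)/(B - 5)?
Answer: 7568/3 ≈ 2522.7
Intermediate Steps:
V(B) = 2*B/(-5 + B) (V(B) = (2*B)/(-5 + B) = 2*B/(-5 + B))
(-43*33)*((n(1)*V(-4))*(-2)) = (-43*33)*((1*(2*(-4)/(-5 - 4)))*(-2)) = -1419*1*(2*(-4)/(-9))*(-2) = -1419*1*(2*(-4)*(-⅑))*(-2) = -1419*1*(8/9)*(-2) = -3784*(-2)/3 = -1419*(-16/9) = 7568/3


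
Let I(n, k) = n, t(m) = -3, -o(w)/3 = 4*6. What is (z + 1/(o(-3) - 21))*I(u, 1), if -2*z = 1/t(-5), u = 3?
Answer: 29/62 ≈ 0.46774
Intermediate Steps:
o(w) = -72 (o(w) = -12*6 = -3*24 = -72)
z = 1/6 (z = -1/2/(-3) = -1/2*(-1/3) = 1/6 ≈ 0.16667)
(z + 1/(o(-3) - 21))*I(u, 1) = (1/6 + 1/(-72 - 21))*3 = (1/6 + 1/(-93))*3 = (1/6 - 1/93)*3 = (29/186)*3 = 29/62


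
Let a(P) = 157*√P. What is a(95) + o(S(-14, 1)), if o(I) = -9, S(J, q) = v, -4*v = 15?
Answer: -9 + 157*√95 ≈ 1521.2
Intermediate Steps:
v = -15/4 (v = -¼*15 = -15/4 ≈ -3.7500)
S(J, q) = -15/4
a(95) + o(S(-14, 1)) = 157*√95 - 9 = -9 + 157*√95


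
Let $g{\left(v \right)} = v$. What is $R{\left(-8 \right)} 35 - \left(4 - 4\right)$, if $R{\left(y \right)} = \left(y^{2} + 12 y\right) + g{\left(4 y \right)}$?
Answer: $-2240$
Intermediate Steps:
$R{\left(y \right)} = y^{2} + 16 y$ ($R{\left(y \right)} = \left(y^{2} + 12 y\right) + 4 y = y^{2} + 16 y$)
$R{\left(-8 \right)} 35 - \left(4 - 4\right) = - 8 \left(16 - 8\right) 35 - \left(4 - 4\right) = \left(-8\right) 8 \cdot 35 - 0 = \left(-64\right) 35 + 0 = -2240 + 0 = -2240$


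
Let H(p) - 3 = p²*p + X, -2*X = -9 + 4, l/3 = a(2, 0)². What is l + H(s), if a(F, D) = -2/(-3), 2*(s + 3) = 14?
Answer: 425/6 ≈ 70.833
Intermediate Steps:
s = 4 (s = -3 + (½)*14 = -3 + 7 = 4)
a(F, D) = ⅔ (a(F, D) = -2*(-⅓) = ⅔)
l = 4/3 (l = 3*(⅔)² = 3*(4/9) = 4/3 ≈ 1.3333)
X = 5/2 (X = -(-9 + 4)/2 = -½*(-5) = 5/2 ≈ 2.5000)
H(p) = 11/2 + p³ (H(p) = 3 + (p²*p + 5/2) = 3 + (p³ + 5/2) = 3 + (5/2 + p³) = 11/2 + p³)
l + H(s) = 4/3 + (11/2 + 4³) = 4/3 + (11/2 + 64) = 4/3 + 139/2 = 425/6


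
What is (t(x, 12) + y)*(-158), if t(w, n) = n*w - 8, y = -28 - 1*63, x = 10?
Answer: -3318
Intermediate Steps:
y = -91 (y = -28 - 63 = -91)
t(w, n) = -8 + n*w
(t(x, 12) + y)*(-158) = ((-8 + 12*10) - 91)*(-158) = ((-8 + 120) - 91)*(-158) = (112 - 91)*(-158) = 21*(-158) = -3318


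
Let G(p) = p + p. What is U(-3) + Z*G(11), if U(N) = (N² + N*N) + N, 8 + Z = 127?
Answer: 2633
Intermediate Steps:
Z = 119 (Z = -8 + 127 = 119)
U(N) = N + 2*N² (U(N) = (N² + N²) + N = 2*N² + N = N + 2*N²)
G(p) = 2*p
U(-3) + Z*G(11) = -3*(1 + 2*(-3)) + 119*(2*11) = -3*(1 - 6) + 119*22 = -3*(-5) + 2618 = 15 + 2618 = 2633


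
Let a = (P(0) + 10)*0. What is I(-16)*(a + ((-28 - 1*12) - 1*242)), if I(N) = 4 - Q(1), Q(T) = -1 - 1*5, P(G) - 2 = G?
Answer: -2820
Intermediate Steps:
P(G) = 2 + G
Q(T) = -6 (Q(T) = -1 - 5 = -6)
I(N) = 10 (I(N) = 4 - 1*(-6) = 4 + 6 = 10)
a = 0 (a = ((2 + 0) + 10)*0 = (2 + 10)*0 = 12*0 = 0)
I(-16)*(a + ((-28 - 1*12) - 1*242)) = 10*(0 + ((-28 - 1*12) - 1*242)) = 10*(0 + ((-28 - 12) - 242)) = 10*(0 + (-40 - 242)) = 10*(0 - 282) = 10*(-282) = -2820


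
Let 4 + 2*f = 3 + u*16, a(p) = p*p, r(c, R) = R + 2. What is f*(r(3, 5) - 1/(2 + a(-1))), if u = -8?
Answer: -430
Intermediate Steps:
r(c, R) = 2 + R
a(p) = p**2
f = -129/2 (f = -2 + (3 - 8*16)/2 = -2 + (3 - 128)/2 = -2 + (1/2)*(-125) = -2 - 125/2 = -129/2 ≈ -64.500)
f*(r(3, 5) - 1/(2 + a(-1))) = -129*((2 + 5) - 1/(2 + (-1)**2))/2 = -129*(7 - 1/(2 + 1))/2 = -129*(7 - 1/3)/2 = -129/2*20/3 = -430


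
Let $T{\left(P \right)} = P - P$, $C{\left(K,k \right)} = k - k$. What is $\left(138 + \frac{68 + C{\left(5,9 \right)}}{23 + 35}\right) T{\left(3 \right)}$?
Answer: $0$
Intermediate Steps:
$C{\left(K,k \right)} = 0$
$T{\left(P \right)} = 0$
$\left(138 + \frac{68 + C{\left(5,9 \right)}}{23 + 35}\right) T{\left(3 \right)} = \left(138 + \frac{68 + 0}{23 + 35}\right) 0 = \left(138 + \frac{68}{58}\right) 0 = \left(138 + 68 \cdot \frac{1}{58}\right) 0 = \left(138 + \frac{34}{29}\right) 0 = \frac{4036}{29} \cdot 0 = 0$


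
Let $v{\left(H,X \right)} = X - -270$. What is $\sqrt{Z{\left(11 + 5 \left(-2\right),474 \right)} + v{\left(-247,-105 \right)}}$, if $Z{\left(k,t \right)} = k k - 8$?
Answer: $\sqrt{158} \approx 12.57$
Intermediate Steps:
$v{\left(H,X \right)} = 270 + X$ ($v{\left(H,X \right)} = X + 270 = 270 + X$)
$Z{\left(k,t \right)} = -8 + k^{2}$ ($Z{\left(k,t \right)} = k^{2} - 8 = -8 + k^{2}$)
$\sqrt{Z{\left(11 + 5 \left(-2\right),474 \right)} + v{\left(-247,-105 \right)}} = \sqrt{\left(-8 + \left(11 + 5 \left(-2\right)\right)^{2}\right) + \left(270 - 105\right)} = \sqrt{\left(-8 + \left(11 - 10\right)^{2}\right) + 165} = \sqrt{\left(-8 + 1^{2}\right) + 165} = \sqrt{\left(-8 + 1\right) + 165} = \sqrt{-7 + 165} = \sqrt{158}$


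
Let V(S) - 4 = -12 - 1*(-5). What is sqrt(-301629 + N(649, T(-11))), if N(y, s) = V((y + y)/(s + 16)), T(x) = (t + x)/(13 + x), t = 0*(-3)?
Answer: 8*I*sqrt(4713) ≈ 549.21*I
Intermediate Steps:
t = 0
V(S) = -3 (V(S) = 4 + (-12 - 1*(-5)) = 4 + (-12 + 5) = 4 - 7 = -3)
T(x) = x/(13 + x) (T(x) = (0 + x)/(13 + x) = x/(13 + x))
N(y, s) = -3
sqrt(-301629 + N(649, T(-11))) = sqrt(-301629 - 3) = sqrt(-301632) = 8*I*sqrt(4713)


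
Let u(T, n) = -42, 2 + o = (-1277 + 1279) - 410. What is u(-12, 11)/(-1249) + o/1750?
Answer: -43859/218575 ≈ -0.20066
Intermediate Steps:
o = -410 (o = -2 + ((-1277 + 1279) - 410) = -2 + (2 - 410) = -2 - 408 = -410)
u(-12, 11)/(-1249) + o/1750 = -42/(-1249) - 410/1750 = -42*(-1/1249) - 410*1/1750 = 42/1249 - 41/175 = -43859/218575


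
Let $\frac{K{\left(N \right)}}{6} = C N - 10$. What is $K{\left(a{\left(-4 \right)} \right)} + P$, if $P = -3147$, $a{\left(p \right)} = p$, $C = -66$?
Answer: $-1623$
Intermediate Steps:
$K{\left(N \right)} = -60 - 396 N$ ($K{\left(N \right)} = 6 \left(- 66 N - 10\right) = 6 \left(-10 - 66 N\right) = -60 - 396 N$)
$K{\left(a{\left(-4 \right)} \right)} + P = \left(-60 - -1584\right) - 3147 = \left(-60 + 1584\right) - 3147 = 1524 - 3147 = -1623$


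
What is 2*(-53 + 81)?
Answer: 56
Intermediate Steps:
2*(-53 + 81) = 2*28 = 56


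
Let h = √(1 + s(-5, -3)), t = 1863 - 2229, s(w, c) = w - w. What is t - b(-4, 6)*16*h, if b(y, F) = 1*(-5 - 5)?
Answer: -206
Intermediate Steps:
s(w, c) = 0
b(y, F) = -10 (b(y, F) = 1*(-10) = -10)
t = -366
h = 1 (h = √(1 + 0) = √1 = 1)
t - b(-4, 6)*16*h = -366 - (-10*16) = -366 - (-160) = -366 - 1*(-160) = -366 + 160 = -206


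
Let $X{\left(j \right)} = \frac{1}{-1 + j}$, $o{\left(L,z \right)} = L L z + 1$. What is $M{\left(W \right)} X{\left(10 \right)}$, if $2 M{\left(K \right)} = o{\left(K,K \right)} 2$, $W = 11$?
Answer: $148$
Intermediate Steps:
$o{\left(L,z \right)} = 1 + z L^{2}$ ($o{\left(L,z \right)} = L^{2} z + 1 = z L^{2} + 1 = 1 + z L^{2}$)
$M{\left(K \right)} = 1 + K^{3}$ ($M{\left(K \right)} = \frac{\left(1 + K K^{2}\right) 2}{2} = \frac{\left(1 + K^{3}\right) 2}{2} = \frac{2 + 2 K^{3}}{2} = 1 + K^{3}$)
$M{\left(W \right)} X{\left(10 \right)} = \frac{1 + 11^{3}}{-1 + 10} = \frac{1 + 1331}{9} = 1332 \cdot \frac{1}{9} = 148$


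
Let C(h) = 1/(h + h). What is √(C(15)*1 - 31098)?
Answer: I*√27988170/30 ≈ 176.35*I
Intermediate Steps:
C(h) = 1/(2*h)
√(C(15)*1 - 31098) = √(((½)/15)*1 - 31098) = √(((½)*(1/15))*1 - 31098) = √((1/30)*1 - 31098) = √(1/30 - 31098) = √(-932939/30) = I*√27988170/30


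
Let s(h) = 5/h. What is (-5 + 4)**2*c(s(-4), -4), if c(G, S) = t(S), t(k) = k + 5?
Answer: 1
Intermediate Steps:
t(k) = 5 + k
c(G, S) = 5 + S
(-5 + 4)**2*c(s(-4), -4) = (-5 + 4)**2*(5 - 4) = (-1)**2*1 = 1*1 = 1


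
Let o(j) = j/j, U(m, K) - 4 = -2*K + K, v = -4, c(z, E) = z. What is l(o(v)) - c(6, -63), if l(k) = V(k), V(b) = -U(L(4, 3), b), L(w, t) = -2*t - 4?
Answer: -9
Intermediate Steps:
L(w, t) = -4 - 2*t
U(m, K) = 4 - K (U(m, K) = 4 + (-2*K + K) = 4 - K)
o(j) = 1
V(b) = -4 + b (V(b) = -(4 - b) = -4 + b)
l(k) = -4 + k
l(o(v)) - c(6, -63) = (-4 + 1) - 1*6 = -3 - 6 = -9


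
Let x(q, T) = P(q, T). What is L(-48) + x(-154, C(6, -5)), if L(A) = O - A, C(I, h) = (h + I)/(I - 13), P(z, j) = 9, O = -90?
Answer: -33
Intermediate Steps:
C(I, h) = (I + h)/(-13 + I)
x(q, T) = 9
L(A) = -90 - A
L(-48) + x(-154, C(6, -5)) = (-90 - 1*(-48)) + 9 = (-90 + 48) + 9 = -42 + 9 = -33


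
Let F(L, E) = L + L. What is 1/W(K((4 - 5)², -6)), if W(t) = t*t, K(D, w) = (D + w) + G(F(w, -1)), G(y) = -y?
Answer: 1/49 ≈ 0.020408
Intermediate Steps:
F(L, E) = 2*L
K(D, w) = D - w (K(D, w) = (D + w) - 2*w = D - w)
W(t) = t²
1/W(K((4 - 5)², -6)) = 1/(((4 - 5)² - 1*(-6))²) = 1/(((-1)² + 6)²) = 1/((1 + 6)²) = 1/(7²) = 1/49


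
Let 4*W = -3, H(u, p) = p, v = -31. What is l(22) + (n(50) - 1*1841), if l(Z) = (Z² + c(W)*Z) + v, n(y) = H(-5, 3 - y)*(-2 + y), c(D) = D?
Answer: -7321/2 ≈ -3660.5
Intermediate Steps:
W = -¾ (W = (¼)*(-3) = -¾ ≈ -0.75000)
n(y) = (-2 + y)*(3 - y) (n(y) = (3 - y)*(-2 + y) = (-2 + y)*(3 - y))
l(Z) = -31 + Z² - 3*Z/4 (l(Z) = (Z² - 3*Z/4) - 31 = -31 + Z² - 3*Z/4)
l(22) + (n(50) - 1*1841) = (-31 + 22² - ¾*22) + (-(-3 + 50)*(-2 + 50) - 1*1841) = (-31 + 484 - 33/2) + (-1*47*48 - 1841) = 873/2 + (-2256 - 1841) = 873/2 - 4097 = -7321/2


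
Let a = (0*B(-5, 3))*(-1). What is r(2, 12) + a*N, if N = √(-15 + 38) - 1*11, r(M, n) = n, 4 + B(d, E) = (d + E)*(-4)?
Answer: 12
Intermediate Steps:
B(d, E) = -4 - 4*E - 4*d (B(d, E) = -4 + (d + E)*(-4) = -4 + (E + d)*(-4) = -4 + (-4*E - 4*d) = -4 - 4*E - 4*d)
a = 0 (a = (0*(-4 - 4*3 - 4*(-5)))*(-1) = (0*(-4 - 12 + 20))*(-1) = (0*4)*(-1) = 0*(-1) = 0)
N = -11 + √23 (N = √23 - 11 = -11 + √23 ≈ -6.2042)
r(2, 12) + a*N = 12 + 0*(-11 + √23) = 12 + 0 = 12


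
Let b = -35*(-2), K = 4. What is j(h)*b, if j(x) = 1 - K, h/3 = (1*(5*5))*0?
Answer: -210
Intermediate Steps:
h = 0 (h = 3*((1*(5*5))*0) = 3*((1*25)*0) = 3*(25*0) = 3*0 = 0)
j(x) = -3 (j(x) = 1 - 1*4 = 1 - 4 = -3)
b = 70
j(h)*b = -3*70 = -210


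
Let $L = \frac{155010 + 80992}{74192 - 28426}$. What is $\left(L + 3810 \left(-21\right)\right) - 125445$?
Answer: $- \frac{4701308764}{22883} \approx -2.0545 \cdot 10^{5}$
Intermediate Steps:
$L = \frac{118001}{22883}$ ($L = \frac{236002}{45766} = 236002 \cdot \frac{1}{45766} = \frac{118001}{22883} \approx 5.1567$)
$\left(L + 3810 \left(-21\right)\right) - 125445 = \left(\frac{118001}{22883} + 3810 \left(-21\right)\right) - 125445 = \left(\frac{118001}{22883} - 80010\right) - 125445 = - \frac{1830750829}{22883} - 125445 = - \frac{4701308764}{22883}$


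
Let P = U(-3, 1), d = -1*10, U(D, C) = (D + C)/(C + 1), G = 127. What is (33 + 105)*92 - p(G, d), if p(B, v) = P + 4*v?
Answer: 12737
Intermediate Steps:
U(D, C) = (C + D)/(1 + C)
d = -10
P = -1 (P = (1 - 3)/(1 + 1) = -2/2 = (1/2)*(-2) = -1)
p(B, v) = -1 + 4*v
(33 + 105)*92 - p(G, d) = (33 + 105)*92 - (-1 + 4*(-10)) = 138*92 - (-1 - 40) = 12696 - 1*(-41) = 12696 + 41 = 12737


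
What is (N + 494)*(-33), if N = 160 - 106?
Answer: -18084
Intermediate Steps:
N = 54
(N + 494)*(-33) = (54 + 494)*(-33) = 548*(-33) = -18084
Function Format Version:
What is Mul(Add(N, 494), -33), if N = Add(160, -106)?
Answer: -18084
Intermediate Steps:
N = 54
Mul(Add(N, 494), -33) = Mul(Add(54, 494), -33) = Mul(548, -33) = -18084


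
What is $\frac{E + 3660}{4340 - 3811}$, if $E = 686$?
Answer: $\frac{4346}{529} \approx 8.2155$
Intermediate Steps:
$\frac{E + 3660}{4340 - 3811} = \frac{686 + 3660}{4340 - 3811} = \frac{4346}{529}$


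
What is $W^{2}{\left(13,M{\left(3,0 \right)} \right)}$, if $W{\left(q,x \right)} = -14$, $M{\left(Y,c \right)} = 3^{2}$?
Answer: $196$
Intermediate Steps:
$M{\left(Y,c \right)} = 9$
$W^{2}{\left(13,M{\left(3,0 \right)} \right)} = \left(-14\right)^{2} = 196$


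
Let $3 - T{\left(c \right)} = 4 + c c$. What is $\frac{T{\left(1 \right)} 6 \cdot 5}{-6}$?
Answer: $10$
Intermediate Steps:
$T{\left(c \right)} = -1 - c^{2}$ ($T{\left(c \right)} = 3 - \left(4 + c c\right) = 3 - \left(4 + c^{2}\right) = -1 - c^{2}$)
$\frac{T{\left(1 \right)} 6 \cdot 5}{-6} = \frac{\left(-1 - 1^{2}\right) 6 \cdot 5}{-6} = \left(-1 - 1\right) 30 \left(- \frac{1}{6}\right) = \left(-2\right) 30 \left(- \frac{1}{6}\right) = \left(-60\right) \left(- \frac{1}{6}\right) = 10$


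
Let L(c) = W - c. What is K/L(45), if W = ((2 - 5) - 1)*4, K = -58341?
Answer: 58341/61 ≈ 956.41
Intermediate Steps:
W = -16 (W = (-3 - 1)*4 = -4*4 = -16)
L(c) = -16 - c
K/L(45) = -58341/(-16 - 1*45) = -58341/(-16 - 45) = -58341/(-61) = -58341*(-1/61) = 58341/61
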